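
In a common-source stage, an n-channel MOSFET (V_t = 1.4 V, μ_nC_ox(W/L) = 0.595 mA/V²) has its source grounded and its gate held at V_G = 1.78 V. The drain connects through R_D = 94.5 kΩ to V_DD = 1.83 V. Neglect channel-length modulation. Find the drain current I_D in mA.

I_D = 0.0184 mA

V_GS = V_G = 1.78 V, so V_ov = 1.78 − 1.4 = 0.38 V.
Assume saturation: I_D = ½ k_n V_ov² = 0.5 × 0.595 × 0.38² = 0.043 mA, giving V_DS = V_DD − I_D R_D = 1.83 − 0.043 × 94.5 = -2.23 V.
But -2.23 V < V_ov = 0.38 V, so the device is actually in triode.
In triode I_D = k_n[V_ov V_DS − ½ V_DS²] and I_D = (V_DD − V_DS)/R_D. Equating: 28.1 V_DS² − 22.37 V_DS + 1.83 = 0, giving V_DS = 0.0926 V (the root below V_ov).
I_D = (1.83 − 0.0926) / 94.5 = 0.0184 mA.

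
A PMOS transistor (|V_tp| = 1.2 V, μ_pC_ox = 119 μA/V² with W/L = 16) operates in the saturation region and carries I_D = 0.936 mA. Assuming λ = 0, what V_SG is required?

V_SG = 2.19 V

k_p = μ_pC_ox · (W/L) = 1.904 mA/V².
In saturation I_D = ½ k_p (V_SG − |V_tp|)², so V_SG − |V_tp| = √(2 I_D / k_p) = √(2 × 0.936 / 1.904) = 0.992 V.
V_SG = 1.2 + 0.992 = 2.19 V.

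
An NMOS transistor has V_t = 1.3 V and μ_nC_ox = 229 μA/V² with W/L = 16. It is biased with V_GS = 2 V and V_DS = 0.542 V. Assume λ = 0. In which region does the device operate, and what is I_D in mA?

k_n = μ_nC_ox · (W/L) = 3.664 mA/V².
V_ov = V_GS − V_t = 2 − 1.3 = 0.7 V.
Since V_DS = 0.542 V < V_ov = 0.7 V, the device is in the triode region.
I_D = k_n [V_ov · V_DS − ½ V_DS²] = 3.664 × [0.7 × 0.542 − 0.5 × 0.542²] = 0.852 mA.

Triode; I_D = 0.852 mA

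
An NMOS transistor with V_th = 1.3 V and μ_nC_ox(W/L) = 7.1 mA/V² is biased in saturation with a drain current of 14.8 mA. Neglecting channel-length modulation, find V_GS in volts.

V_GS = 3.34 V

In saturation I_D = ½ k_n (V_GS − V_th)², so V_GS − V_th = √(2 I_D / k_n) = √(2 × 14.8 / 7.1) = 2.04 V.
V_GS = 1.3 + 2.04 = 3.34 V.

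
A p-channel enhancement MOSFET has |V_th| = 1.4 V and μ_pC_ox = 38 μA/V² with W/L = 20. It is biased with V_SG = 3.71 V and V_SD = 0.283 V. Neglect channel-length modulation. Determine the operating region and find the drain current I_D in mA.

Triode; I_D = 0.466 mA

k_p = μ_pC_ox · (W/L) = 0.76 mA/V².
V_ov = V_SG − |V_th| = 3.71 − 1.4 = 2.31 V.
Since V_SD = 0.283 V < V_ov = 2.31 V, the device is in the triode region.
I_D = k_p [V_ov · V_SD − ½ V_SD²] = 0.76 × [2.31 × 0.283 − 0.5 × 0.283²] = 0.466 mA.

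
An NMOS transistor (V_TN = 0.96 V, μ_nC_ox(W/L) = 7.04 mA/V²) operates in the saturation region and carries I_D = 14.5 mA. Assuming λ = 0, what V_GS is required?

V_GS = 2.99 V

In saturation I_D = ½ k_n (V_GS − V_TN)², so V_GS − V_TN = √(2 I_D / k_n) = √(2 × 14.5 / 7.04) = 2.03 V.
V_GS = 0.96 + 2.03 = 2.99 V.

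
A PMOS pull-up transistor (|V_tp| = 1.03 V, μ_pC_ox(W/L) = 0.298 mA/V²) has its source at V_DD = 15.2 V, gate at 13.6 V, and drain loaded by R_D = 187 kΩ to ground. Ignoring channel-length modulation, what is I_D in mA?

V_SG = V_DD − V_G = 15.2 − 13.6 = 1.6 V, so V_ov = 1.6 − 1.03 = 0.57 V.
Assume saturation: I_D = ½ k_p V_ov² = 0.5 × 0.298 × 0.57² = 0.0484 mA, giving V_SD = V_DD − I_D R_D = 15.2 − 0.0484 × 187 = 6.15 V.
V_SD = 6.15 V ≥ V_ov = 0.57 V, confirming saturation.

I_D = 0.0484 mA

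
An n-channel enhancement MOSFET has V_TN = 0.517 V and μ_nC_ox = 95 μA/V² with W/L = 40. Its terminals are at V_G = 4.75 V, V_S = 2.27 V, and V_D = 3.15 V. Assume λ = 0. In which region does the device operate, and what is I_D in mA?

Triode; I_D = 5.09 mA

V_GS = V_G − V_S = 4.75 − 2.27 = 2.48 V; V_DS = V_D − V_S = 3.15 − 2.27 = 0.88 V.
k_n = μ_nC_ox · (W/L) = 3.8 mA/V².
V_ov = V_GS − V_TN = 2.48 − 0.517 = 1.96 V.
Since V_DS = 0.88 V < V_ov = 1.96 V, the device is in the triode region.
I_D = k_n [V_ov · V_DS − ½ V_DS²] = 3.8 × [1.96 × 0.88 − 0.5 × 0.88²] = 5.09 mA.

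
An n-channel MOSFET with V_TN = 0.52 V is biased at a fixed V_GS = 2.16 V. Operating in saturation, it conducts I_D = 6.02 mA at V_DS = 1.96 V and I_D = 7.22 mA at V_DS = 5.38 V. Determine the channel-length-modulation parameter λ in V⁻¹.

λ = 0.0658 V⁻¹

With V_GS fixed, I_D ∝ (1 + λ V_DS) in saturation, so I_D2/I_D1 = (1 + λ V_DS2)/(1 + λ V_DS1).
7.22/6.02 = 1.199 = (1 + 5.38 λ)/(1 + 1.96 λ).
Solving: λ (I_D1 V_DS2 − I_D2 V_DS1) = I_D2 − I_D1, so λ = (7.22 − 6.02) / (6.02 × 5.38 − 7.22 × 1.96) = 1.2 / 18.2 = 0.0658 V⁻¹.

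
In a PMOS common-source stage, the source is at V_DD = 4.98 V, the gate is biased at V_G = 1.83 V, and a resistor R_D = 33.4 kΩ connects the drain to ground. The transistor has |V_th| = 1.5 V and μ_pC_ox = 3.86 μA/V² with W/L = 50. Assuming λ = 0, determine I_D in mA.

V_SG = V_DD − V_G = 4.98 − 1.83 = 3.15 V, so V_ov = 3.15 − 1.5 = 1.65 V.
k_p = μ_pC_ox · (W/L) = 0.193 mA/V².
Assume saturation: I_D = ½ k_p V_ov² = 0.5 × 0.193 × 1.65² = 0.263 mA, giving V_SD = V_DD − I_D R_D = 4.98 − 0.263 × 33.4 = -3.79 V.
But -3.79 V < V_ov = 1.65 V, so the device is actually in triode.
In triode I_D = k_p[V_ov V_SD − ½ V_SD²] and I_D = (V_DD − V_SD)/R_D. Equating: 3.22 V_SD² − 11.64 V_SD + 4.98 = 0, giving V_SD = 0.496 V (the root below V_ov).
I_D = (4.98 − 0.496) / 33.4 = 0.134 mA.

I_D = 0.134 mA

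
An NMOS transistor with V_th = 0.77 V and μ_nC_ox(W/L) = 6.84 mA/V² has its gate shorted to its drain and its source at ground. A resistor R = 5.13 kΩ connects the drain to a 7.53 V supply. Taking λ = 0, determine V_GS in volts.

With gate tied to drain, V_GS = V_DS ≥ V_GS − V_th, so the device is in saturation.
KCL at the drain: ½ k_n (V_GS − V_th)² = (V_DD − V_GS)/R.
Let x = V_GS − 0.77. Then 17.5 x² + x − 6.76 = 0, giving x = 0.593 V (positive root), so V_GS = 1.36 V.
I_D = (V_DD − V_GS)/R = (7.53 − 1.36) / 5.13 = 1.2 mA.

V_GS = 1.36 V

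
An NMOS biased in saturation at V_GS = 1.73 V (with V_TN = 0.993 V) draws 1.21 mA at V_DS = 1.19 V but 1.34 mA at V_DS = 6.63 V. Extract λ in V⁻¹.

λ = 0.0202 V⁻¹

With V_GS fixed, I_D ∝ (1 + λ V_DS) in saturation, so I_D2/I_D1 = (1 + λ V_DS2)/(1 + λ V_DS1).
1.34/1.21 = 1.107 = (1 + 6.63 λ)/(1 + 1.19 λ).
Solving: λ (I_D1 V_DS2 − I_D2 V_DS1) = I_D2 − I_D1, so λ = (1.34 − 1.21) / (1.21 × 6.63 − 1.34 × 1.19) = 0.13 / 6.43 = 0.0202 V⁻¹.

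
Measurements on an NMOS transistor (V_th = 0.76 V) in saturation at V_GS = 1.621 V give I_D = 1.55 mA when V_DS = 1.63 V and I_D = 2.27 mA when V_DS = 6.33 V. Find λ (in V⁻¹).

With V_GS fixed, I_D ∝ (1 + λ V_DS) in saturation, so I_D2/I_D1 = (1 + λ V_DS2)/(1 + λ V_DS1).
2.27/1.55 = 1.465 = (1 + 6.33 λ)/(1 + 1.63 λ).
Solving: λ (I_D1 V_DS2 − I_D2 V_DS1) = I_D2 − I_D1, so λ = (2.27 − 1.55) / (1.55 × 6.33 − 2.27 × 1.63) = 0.72 / 6.11 = 0.118 V⁻¹.

λ = 0.118 V⁻¹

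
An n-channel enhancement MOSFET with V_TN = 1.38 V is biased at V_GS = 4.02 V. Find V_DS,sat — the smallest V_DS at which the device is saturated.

V_DS,sat = 2.64 V

The boundary between triode and saturation is V_DS = V_GS − V_TN = V_ov.
V_ov = 4.02 − 1.38 = 2.64 V.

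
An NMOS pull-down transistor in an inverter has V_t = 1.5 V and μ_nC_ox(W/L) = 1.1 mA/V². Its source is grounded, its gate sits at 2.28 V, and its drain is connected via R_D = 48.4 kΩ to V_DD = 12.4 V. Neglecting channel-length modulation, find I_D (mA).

V_GS = V_G = 2.28 V, so V_ov = 2.28 − 1.5 = 0.78 V.
Assume saturation: I_D = ½ k_n V_ov² = 0.5 × 1.1 × 0.78² = 0.335 mA, giving V_DS = V_DD − I_D R_D = 12.4 − 0.335 × 48.4 = -3.8 V.
But -3.8 V < V_ov = 0.78 V, so the device is actually in triode.
In triode I_D = k_n[V_ov V_DS − ½ V_DS²] and I_D = (V_DD − V_DS)/R_D. Equating: 26.6 V_DS² − 42.53 V_DS + 12.4 = 0, giving V_DS = 0.384 V (the root below V_ov).
I_D = (12.4 − 0.384) / 48.4 = 0.248 mA.

I_D = 0.248 mA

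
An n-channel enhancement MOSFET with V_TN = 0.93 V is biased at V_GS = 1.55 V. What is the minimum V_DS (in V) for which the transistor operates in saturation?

V_DS,sat = 0.620 V

The boundary between triode and saturation is V_DS = V_GS − V_TN = V_ov.
V_ov = 1.55 − 0.93 = 0.62 V.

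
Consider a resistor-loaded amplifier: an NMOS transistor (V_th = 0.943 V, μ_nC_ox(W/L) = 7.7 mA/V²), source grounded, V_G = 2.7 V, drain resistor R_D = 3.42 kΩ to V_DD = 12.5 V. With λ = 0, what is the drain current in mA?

I_D = 3.57 mA

V_GS = V_G = 2.7 V, so V_ov = 2.7 − 0.943 = 1.76 V.
Assume saturation: I_D = ½ k_n V_ov² = 0.5 × 7.7 × 1.76² = 11.9 mA, giving V_DS = V_DD − I_D R_D = 12.5 − 11.9 × 3.42 = -28.1 V.
But -28.1 V < V_ov = 1.76 V, so the device is actually in triode.
In triode I_D = k_n[V_ov V_DS − ½ V_DS²] and I_D = (V_DD − V_DS)/R_D. Equating: 13.2 V_DS² − 47.27 V_DS + 12.5 = 0, giving V_DS = 0.287 V (the root below V_ov).
I_D = (12.5 − 0.287) / 3.42 = 3.57 mA.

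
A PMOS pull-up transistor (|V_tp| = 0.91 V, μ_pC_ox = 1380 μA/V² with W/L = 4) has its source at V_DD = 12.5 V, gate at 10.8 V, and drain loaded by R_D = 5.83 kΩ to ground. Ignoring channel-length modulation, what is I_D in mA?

I_D = 1.72 mA

V_SG = V_DD − V_G = 12.5 − 10.8 = 1.7 V, so V_ov = 1.7 − 0.91 = 0.79 V.
k_p = μ_pC_ox · (W/L) = 5.52 mA/V².
Assume saturation: I_D = ½ k_p V_ov² = 0.5 × 5.52 × 0.79² = 1.72 mA, giving V_SD = V_DD − I_D R_D = 12.5 − 1.72 × 5.83 = 2.46 V.
V_SD = 2.46 V ≥ V_ov = 0.79 V, confirming saturation.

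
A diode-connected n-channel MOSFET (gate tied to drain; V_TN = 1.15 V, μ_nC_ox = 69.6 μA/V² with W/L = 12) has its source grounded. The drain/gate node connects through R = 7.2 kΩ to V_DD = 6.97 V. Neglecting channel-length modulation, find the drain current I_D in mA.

With gate tied to drain, V_GS = V_DS ≥ V_GS − V_TN, so the device is in saturation.
k_n = μ_nC_ox · (W/L) = 0.8352 mA/V².
KCL at the drain: ½ k_n (V_GS − V_TN)² = (V_DD − V_GS)/R.
Let x = V_GS − 1.15. Then 3.01 x² + x − 5.82 = 0, giving x = 1.23 V (positive root), so V_GS = 2.38 V.
I_D = (V_DD − V_GS)/R = (6.97 − 2.38) / 7.2 = 0.637 mA.

I_D = 0.637 mA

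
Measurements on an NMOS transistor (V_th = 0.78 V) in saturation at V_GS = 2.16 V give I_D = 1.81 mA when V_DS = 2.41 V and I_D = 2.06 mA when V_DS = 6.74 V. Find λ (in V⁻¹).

λ = 0.0346 V⁻¹

With V_GS fixed, I_D ∝ (1 + λ V_DS) in saturation, so I_D2/I_D1 = (1 + λ V_DS2)/(1 + λ V_DS1).
2.06/1.81 = 1.138 = (1 + 6.74 λ)/(1 + 2.41 λ).
Solving: λ (I_D1 V_DS2 − I_D2 V_DS1) = I_D2 − I_D1, so λ = (2.06 − 1.81) / (1.81 × 6.74 − 2.06 × 2.41) = 0.25 / 7.23 = 0.0346 V⁻¹.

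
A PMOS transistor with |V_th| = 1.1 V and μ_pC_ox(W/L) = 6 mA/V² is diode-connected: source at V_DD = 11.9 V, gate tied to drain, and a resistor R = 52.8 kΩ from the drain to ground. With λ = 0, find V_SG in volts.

With gate tied to drain, V_SG = V_SD ≥ V_SG − |V_th|, so the device is in saturation.
KCL at the drain: ½ k_p (V_SG − |V_th|)² = (V_DD − V_SG)/R.
Let x = V_SG − 1.1. Then 158 x² + x − 10.8 = 0, giving x = 0.258 V (positive root), so V_SG = 1.36 V.
I_D = (V_DD − V_SG)/R = (11.9 − 1.36) / 52.8 = 0.2 mA.

V_SG = 1.36 V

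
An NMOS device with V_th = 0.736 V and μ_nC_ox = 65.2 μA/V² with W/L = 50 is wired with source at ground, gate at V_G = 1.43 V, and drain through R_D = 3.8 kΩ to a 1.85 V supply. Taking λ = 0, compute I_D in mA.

I_D = 0.427 mA

V_GS = V_G = 1.43 V, so V_ov = 1.43 − 0.736 = 0.694 V.
k_n = μ_nC_ox · (W/L) = 3.26 mA/V².
Assume saturation: I_D = ½ k_n V_ov² = 0.5 × 3.26 × 0.694² = 0.785 mA, giving V_DS = V_DD − I_D R_D = 1.85 − 0.785 × 3.8 = -1.13 V.
But -1.13 V < V_ov = 0.694 V, so the device is actually in triode.
In triode I_D = k_n[V_ov V_DS − ½ V_DS²] and I_D = (V_DD − V_DS)/R_D. Equating: 6.19 V_DS² − 9.597 V_DS + 1.85 = 0, giving V_DS = 0.226 V (the root below V_ov).
I_D = (1.85 − 0.226) / 3.8 = 0.427 mA.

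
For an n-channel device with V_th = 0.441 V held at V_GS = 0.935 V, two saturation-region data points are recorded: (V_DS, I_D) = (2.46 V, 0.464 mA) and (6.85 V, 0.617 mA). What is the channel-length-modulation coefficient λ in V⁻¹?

λ = 0.0921 V⁻¹

With V_GS fixed, I_D ∝ (1 + λ V_DS) in saturation, so I_D2/I_D1 = (1 + λ V_DS2)/(1 + λ V_DS1).
0.617/0.464 = 1.33 = (1 + 6.85 λ)/(1 + 2.46 λ).
Solving: λ (I_D1 V_DS2 − I_D2 V_DS1) = I_D2 − I_D1, so λ = (0.617 − 0.464) / (0.464 × 6.85 − 0.617 × 2.46) = 0.153 / 1.66 = 0.0921 V⁻¹.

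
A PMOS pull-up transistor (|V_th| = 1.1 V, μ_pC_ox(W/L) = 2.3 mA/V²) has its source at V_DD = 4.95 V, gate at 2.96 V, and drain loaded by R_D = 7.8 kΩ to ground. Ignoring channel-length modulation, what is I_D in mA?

V_SG = V_DD − V_G = 4.95 − 2.96 = 1.99 V, so V_ov = 1.99 − 1.1 = 0.89 V.
Assume saturation: I_D = ½ k_p V_ov² = 0.5 × 2.3 × 0.89² = 0.911 mA, giving V_SD = V_DD − I_D R_D = 4.95 − 0.911 × 7.8 = -2.16 V.
But -2.16 V < V_ov = 0.89 V, so the device is actually in triode.
In triode I_D = k_p[V_ov V_SD − ½ V_SD²] and I_D = (V_DD − V_SD)/R_D. Equating: 8.97 V_SD² − 16.97 V_SD + 4.95 = 0, giving V_SD = 0.36 V (the root below V_ov).
I_D = (4.95 − 0.36) / 7.8 = 0.588 mA.

I_D = 0.588 mA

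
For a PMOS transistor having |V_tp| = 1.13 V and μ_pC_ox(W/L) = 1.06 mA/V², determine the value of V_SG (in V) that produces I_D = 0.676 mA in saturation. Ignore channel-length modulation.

In saturation I_D = ½ k_p (V_SG − |V_tp|)², so V_SG − |V_tp| = √(2 I_D / k_p) = √(2 × 0.676 / 1.06) = 1.13 V.
V_SG = 1.13 + 1.13 = 2.26 V.

V_SG = 2.26 V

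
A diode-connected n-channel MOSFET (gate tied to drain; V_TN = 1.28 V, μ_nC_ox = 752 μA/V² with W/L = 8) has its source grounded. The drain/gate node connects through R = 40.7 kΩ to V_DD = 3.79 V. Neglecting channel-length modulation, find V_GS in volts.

V_GS = 1.42 V

With gate tied to drain, V_GS = V_DS ≥ V_GS − V_TN, so the device is in saturation.
k_n = μ_nC_ox · (W/L) = 6.016 mA/V².
KCL at the drain: ½ k_n (V_GS − V_TN)² = (V_DD − V_GS)/R.
Let x = V_GS − 1.28. Then 122 x² + x − 2.51 = 0, giving x = 0.139 V (positive root), so V_GS = 1.42 V.
I_D = (V_DD − V_GS)/R = (3.79 − 1.42) / 40.7 = 0.0583 mA.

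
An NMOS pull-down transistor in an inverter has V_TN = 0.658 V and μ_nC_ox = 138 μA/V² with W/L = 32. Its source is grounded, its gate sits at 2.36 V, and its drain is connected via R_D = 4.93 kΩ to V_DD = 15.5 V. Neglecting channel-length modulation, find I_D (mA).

V_GS = V_G = 2.36 V, so V_ov = 2.36 − 0.658 = 1.7 V.
k_n = μ_nC_ox · (W/L) = 4.416 mA/V².
Assume saturation: I_D = ½ k_n V_ov² = 0.5 × 4.416 × 1.7² = 6.4 mA, giving V_DS = V_DD − I_D R_D = 15.5 − 6.4 × 4.93 = -16 V.
But -16 V < V_ov = 1.7 V, so the device is actually in triode.
In triode I_D = k_n[V_ov V_DS − ½ V_DS²] and I_D = (V_DD − V_DS)/R_D. Equating: 10.9 V_DS² − 38.05 V_DS + 15.5 = 0, giving V_DS = 0.471 V (the root below V_ov).
I_D = (15.5 − 0.471) / 4.93 = 3.05 mA.

I_D = 3.05 mA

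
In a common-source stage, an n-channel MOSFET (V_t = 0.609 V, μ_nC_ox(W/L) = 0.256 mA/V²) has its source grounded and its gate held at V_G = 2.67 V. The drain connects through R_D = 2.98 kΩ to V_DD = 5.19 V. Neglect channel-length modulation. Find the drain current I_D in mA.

I_D = 0.544 mA

V_GS = V_G = 2.67 V, so V_ov = 2.67 − 0.609 = 2.06 V.
Assume saturation: I_D = ½ k_n V_ov² = 0.5 × 0.256 × 2.06² = 0.544 mA, giving V_DS = V_DD − I_D R_D = 5.19 − 0.544 × 2.98 = 3.57 V.
V_DS = 3.57 V ≥ V_ov = 2.06 V, confirming saturation.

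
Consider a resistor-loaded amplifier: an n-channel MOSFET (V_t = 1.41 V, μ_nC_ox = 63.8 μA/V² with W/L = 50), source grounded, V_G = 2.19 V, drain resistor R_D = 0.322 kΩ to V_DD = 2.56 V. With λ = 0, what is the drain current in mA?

V_GS = V_G = 2.19 V, so V_ov = 2.19 − 1.41 = 0.78 V.
k_n = μ_nC_ox · (W/L) = 3.19 mA/V².
Assume saturation: I_D = ½ k_n V_ov² = 0.5 × 3.19 × 0.78² = 0.97 mA, giving V_DS = V_DD − I_D R_D = 2.56 − 0.97 × 0.322 = 2.25 V.
V_DS = 2.25 V ≥ V_ov = 0.78 V, confirming saturation.

I_D = 0.970 mA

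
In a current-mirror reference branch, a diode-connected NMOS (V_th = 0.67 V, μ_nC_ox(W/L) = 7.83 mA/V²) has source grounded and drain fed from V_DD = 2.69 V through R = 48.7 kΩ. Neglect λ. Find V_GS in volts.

V_GS = 0.770 V

With gate tied to drain, V_GS = V_DS ≥ V_GS − V_th, so the device is in saturation.
KCL at the drain: ½ k_n (V_GS − V_th)² = (V_DD − V_GS)/R.
Let x = V_GS − 0.67. Then 191 x² + x − 2.02 = 0, giving x = 0.1 V (positive root), so V_GS = 0.77 V.
I_D = (V_DD − V_GS)/R = (2.69 − 0.77) / 48.7 = 0.0394 mA.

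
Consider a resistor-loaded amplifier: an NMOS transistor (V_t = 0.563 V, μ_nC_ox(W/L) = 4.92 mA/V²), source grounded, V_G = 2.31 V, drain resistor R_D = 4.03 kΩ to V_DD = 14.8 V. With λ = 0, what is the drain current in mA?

V_GS = V_G = 2.31 V, so V_ov = 2.31 − 0.563 = 1.75 V.
Assume saturation: I_D = ½ k_n V_ov² = 0.5 × 4.92 × 1.75² = 7.51 mA, giving V_DS = V_DD − I_D R_D = 14.8 − 7.51 × 4.03 = -15.5 V.
But -15.5 V < V_ov = 1.75 V, so the device is actually in triode.
In triode I_D = k_n[V_ov V_DS − ½ V_DS²] and I_D = (V_DD − V_DS)/R_D. Equating: 9.91 V_DS² − 35.64 V_DS + 14.8 = 0, giving V_DS = 0.479 V (the root below V_ov).
I_D = (14.8 − 0.479) / 4.03 = 3.55 mA.

I_D = 3.55 mA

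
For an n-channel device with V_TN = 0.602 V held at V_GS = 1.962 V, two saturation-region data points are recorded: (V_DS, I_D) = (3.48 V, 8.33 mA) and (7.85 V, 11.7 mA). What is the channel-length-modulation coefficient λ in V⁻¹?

λ = 0.137 V⁻¹

With V_GS fixed, I_D ∝ (1 + λ V_DS) in saturation, so I_D2/I_D1 = (1 + λ V_DS2)/(1 + λ V_DS1).
11.7/8.33 = 1.405 = (1 + 7.85 λ)/(1 + 3.48 λ).
Solving: λ (I_D1 V_DS2 − I_D2 V_DS1) = I_D2 − I_D1, so λ = (11.7 − 8.33) / (8.33 × 7.85 − 11.7 × 3.48) = 3.37 / 24.7 = 0.137 V⁻¹.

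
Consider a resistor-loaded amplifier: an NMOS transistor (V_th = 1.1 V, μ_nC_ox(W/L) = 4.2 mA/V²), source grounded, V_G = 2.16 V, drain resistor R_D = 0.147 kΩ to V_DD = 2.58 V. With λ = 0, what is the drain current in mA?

I_D = 2.36 mA

V_GS = V_G = 2.16 V, so V_ov = 2.16 − 1.1 = 1.06 V.
Assume saturation: I_D = ½ k_n V_ov² = 0.5 × 4.2 × 1.06² = 2.36 mA, giving V_DS = V_DD − I_D R_D = 2.58 − 2.36 × 0.147 = 2.23 V.
V_DS = 2.23 V ≥ V_ov = 1.06 V, confirming saturation.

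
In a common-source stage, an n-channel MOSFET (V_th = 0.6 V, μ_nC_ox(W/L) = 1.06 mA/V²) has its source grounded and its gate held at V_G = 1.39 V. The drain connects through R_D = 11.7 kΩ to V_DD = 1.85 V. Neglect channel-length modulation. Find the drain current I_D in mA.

V_GS = V_G = 1.39 V, so V_ov = 1.39 − 0.6 = 0.79 V.
Assume saturation: I_D = ½ k_n V_ov² = 0.5 × 1.06 × 0.79² = 0.331 mA, giving V_DS = V_DD − I_D R_D = 1.85 − 0.331 × 11.7 = -2.02 V.
But -2.02 V < V_ov = 0.79 V, so the device is actually in triode.
In triode I_D = k_n[V_ov V_DS − ½ V_DS²] and I_D = (V_DD − V_DS)/R_D. Equating: 6.2 V_DS² − 10.8 V_DS + 1.85 = 0, giving V_DS = 0.193 V (the root below V_ov).
I_D = (1.85 − 0.193) / 11.7 = 0.142 mA.

I_D = 0.142 mA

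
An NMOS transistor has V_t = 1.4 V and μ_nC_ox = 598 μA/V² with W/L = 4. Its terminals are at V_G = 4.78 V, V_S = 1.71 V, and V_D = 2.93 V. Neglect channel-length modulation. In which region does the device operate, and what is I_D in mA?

V_GS = V_G − V_S = 4.78 − 1.71 = 3.07 V; V_DS = V_D − V_S = 2.93 − 1.71 = 1.22 V.
k_n = μ_nC_ox · (W/L) = 2.392 mA/V².
V_ov = V_GS − V_t = 3.07 − 1.4 = 1.67 V.
Since V_DS = 1.22 V < V_ov = 1.67 V, the device is in the triode region.
I_D = k_n [V_ov · V_DS − ½ V_DS²] = 2.392 × [1.67 × 1.22 − 0.5 × 1.22²] = 3.09 mA.

Triode; I_D = 3.09 mA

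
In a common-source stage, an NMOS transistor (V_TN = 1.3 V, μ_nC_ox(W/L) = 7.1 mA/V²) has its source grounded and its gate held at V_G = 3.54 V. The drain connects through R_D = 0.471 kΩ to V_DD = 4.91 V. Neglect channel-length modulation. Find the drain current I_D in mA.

V_GS = V_G = 3.54 V, so V_ov = 3.54 − 1.3 = 2.24 V.
Assume saturation: I_D = ½ k_n V_ov² = 0.5 × 7.1 × 2.24² = 17.8 mA, giving V_DS = V_DD − I_D R_D = 4.91 − 17.8 × 0.471 = -3.48 V.
But -3.48 V < V_ov = 2.24 V, so the device is actually in triode.
In triode I_D = k_n[V_ov V_DS − ½ V_DS²] and I_D = (V_DD − V_DS)/R_D. Equating: 1.67 V_DS² − 8.491 V_DS + 4.91 = 0, giving V_DS = 0.665 V (the root below V_ov).
I_D = (4.91 − 0.665) / 0.471 = 9.01 mA.

I_D = 9.01 mA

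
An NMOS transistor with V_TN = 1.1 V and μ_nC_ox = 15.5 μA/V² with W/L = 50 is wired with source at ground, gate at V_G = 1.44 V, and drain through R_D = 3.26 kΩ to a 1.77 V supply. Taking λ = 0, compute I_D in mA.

I_D = 0.0448 mA

V_GS = V_G = 1.44 V, so V_ov = 1.44 − 1.1 = 0.34 V.
k_n = μ_nC_ox · (W/L) = 0.775 mA/V².
Assume saturation: I_D = ½ k_n V_ov² = 0.5 × 0.775 × 0.34² = 0.0448 mA, giving V_DS = V_DD − I_D R_D = 1.77 − 0.0448 × 3.26 = 1.62 V.
V_DS = 1.62 V ≥ V_ov = 0.34 V, confirming saturation.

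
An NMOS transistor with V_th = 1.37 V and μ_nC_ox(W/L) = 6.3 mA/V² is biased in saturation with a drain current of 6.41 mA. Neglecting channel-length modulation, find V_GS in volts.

In saturation I_D = ½ k_n (V_GS − V_th)², so V_GS − V_th = √(2 I_D / k_n) = √(2 × 6.41 / 6.3) = 1.43 V.
V_GS = 1.37 + 1.43 = 2.8 V.

V_GS = 2.80 V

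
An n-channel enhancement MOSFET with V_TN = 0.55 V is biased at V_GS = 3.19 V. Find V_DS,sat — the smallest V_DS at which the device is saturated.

V_DS,sat = 2.64 V

The boundary between triode and saturation is V_DS = V_GS − V_TN = V_ov.
V_ov = 3.19 − 0.55 = 2.64 V.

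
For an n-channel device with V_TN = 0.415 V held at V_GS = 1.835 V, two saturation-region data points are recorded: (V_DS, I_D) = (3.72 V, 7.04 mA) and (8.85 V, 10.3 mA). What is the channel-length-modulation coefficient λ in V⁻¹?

With V_GS fixed, I_D ∝ (1 + λ V_DS) in saturation, so I_D2/I_D1 = (1 + λ V_DS2)/(1 + λ V_DS1).
10.3/7.04 = 1.463 = (1 + 8.85 λ)/(1 + 3.72 λ).
Solving: λ (I_D1 V_DS2 − I_D2 V_DS1) = I_D2 − I_D1, so λ = (10.3 − 7.04) / (7.04 × 8.85 − 10.3 × 3.72) = 3.26 / 24 = 0.136 V⁻¹.

λ = 0.136 V⁻¹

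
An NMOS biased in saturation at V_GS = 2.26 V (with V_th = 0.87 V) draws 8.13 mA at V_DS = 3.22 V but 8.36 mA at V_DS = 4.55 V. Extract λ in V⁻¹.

λ = 0.0228 V⁻¹

With V_GS fixed, I_D ∝ (1 + λ V_DS) in saturation, so I_D2/I_D1 = (1 + λ V_DS2)/(1 + λ V_DS1).
8.36/8.13 = 1.028 = (1 + 4.55 λ)/(1 + 3.22 λ).
Solving: λ (I_D1 V_DS2 − I_D2 V_DS1) = I_D2 − I_D1, so λ = (8.36 − 8.13) / (8.13 × 4.55 − 8.36 × 3.22) = 0.23 / 10.1 = 0.0228 V⁻¹.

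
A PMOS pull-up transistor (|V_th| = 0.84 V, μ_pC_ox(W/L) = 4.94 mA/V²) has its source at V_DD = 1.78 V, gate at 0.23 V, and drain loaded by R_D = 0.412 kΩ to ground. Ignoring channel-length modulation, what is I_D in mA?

V_SG = V_DD − V_G = 1.78 − 0.23 = 1.55 V, so V_ov = 1.55 − 0.84 = 0.71 V.
Assume saturation: I_D = ½ k_p V_ov² = 0.5 × 4.94 × 0.71² = 1.25 mA, giving V_SD = V_DD − I_D R_D = 1.78 − 1.25 × 0.412 = 1.27 V.
V_SD = 1.27 V ≥ V_ov = 0.71 V, confirming saturation.

I_D = 1.25 mA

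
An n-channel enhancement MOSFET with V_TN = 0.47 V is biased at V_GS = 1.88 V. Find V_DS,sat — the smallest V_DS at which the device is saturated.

V_DS,sat = 1.41 V

The boundary between triode and saturation is V_DS = V_GS − V_TN = V_ov.
V_ov = 1.88 − 0.47 = 1.41 V.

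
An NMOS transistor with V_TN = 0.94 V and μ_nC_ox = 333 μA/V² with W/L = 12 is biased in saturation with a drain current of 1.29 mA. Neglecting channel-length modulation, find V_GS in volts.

k_n = μ_nC_ox · (W/L) = 3.996 mA/V².
In saturation I_D = ½ k_n (V_GS − V_TN)², so V_GS − V_TN = √(2 I_D / k_n) = √(2 × 1.29 / 3.996) = 0.804 V.
V_GS = 0.94 + 0.804 = 1.74 V.

V_GS = 1.74 V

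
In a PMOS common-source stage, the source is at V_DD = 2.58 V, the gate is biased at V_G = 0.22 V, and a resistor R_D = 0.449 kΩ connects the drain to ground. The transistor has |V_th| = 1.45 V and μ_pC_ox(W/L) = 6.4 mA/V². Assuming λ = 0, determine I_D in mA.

V_SG = V_DD − V_G = 2.58 − 0.22 = 2.36 V, so V_ov = 2.36 − 1.45 = 0.91 V.
Assume saturation: I_D = ½ k_p V_ov² = 0.5 × 6.4 × 0.91² = 2.65 mA, giving V_SD = V_DD − I_D R_D = 2.58 − 2.65 × 0.449 = 1.39 V.
V_SD = 1.39 V ≥ V_ov = 0.91 V, confirming saturation.

I_D = 2.65 mA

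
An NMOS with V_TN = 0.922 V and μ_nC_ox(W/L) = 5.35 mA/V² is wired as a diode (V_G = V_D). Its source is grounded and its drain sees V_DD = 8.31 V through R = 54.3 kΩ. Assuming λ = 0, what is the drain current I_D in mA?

With gate tied to drain, V_GS = V_DS ≥ V_GS − V_TN, so the device is in saturation.
KCL at the drain: ½ k_n (V_GS − V_TN)² = (V_DD − V_GS)/R.
Let x = V_GS − 0.922. Then 145 x² + x − 7.388 = 0, giving x = 0.222 V (positive root), so V_GS = 1.14 V.
I_D = (V_DD − V_GS)/R = (8.31 − 1.14) / 54.3 = 0.132 mA.

I_D = 0.132 mA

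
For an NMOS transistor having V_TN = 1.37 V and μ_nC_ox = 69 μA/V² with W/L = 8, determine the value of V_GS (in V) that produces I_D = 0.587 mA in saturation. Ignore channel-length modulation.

V_GS = 2.83 V

k_n = μ_nC_ox · (W/L) = 0.552 mA/V².
In saturation I_D = ½ k_n (V_GS − V_TN)², so V_GS − V_TN = √(2 I_D / k_n) = √(2 × 0.587 / 0.552) = 1.46 V.
V_GS = 1.37 + 1.46 = 2.83 V.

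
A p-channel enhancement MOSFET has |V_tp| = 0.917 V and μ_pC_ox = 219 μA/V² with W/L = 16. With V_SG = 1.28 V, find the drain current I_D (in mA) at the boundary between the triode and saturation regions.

At the boundary V_SD = V_ov = V_SG − |V_tp| = 1.28 − 0.917 = 0.363 V.
k_p = μ_pC_ox · (W/L) = 3.504 mA/V².
I_D = ½ k_p V_ov² = 0.5 × 3.504 × 0.363² = 0.231 mA.

I_D = 0.231 mA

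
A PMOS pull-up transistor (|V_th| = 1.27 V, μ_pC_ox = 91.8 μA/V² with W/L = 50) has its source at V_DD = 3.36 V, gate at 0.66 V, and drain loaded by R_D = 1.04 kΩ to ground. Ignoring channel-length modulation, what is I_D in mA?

V_SG = V_DD − V_G = 3.36 − 0.66 = 2.7 V, so V_ov = 2.7 − 1.27 = 1.43 V.
k_p = μ_pC_ox · (W/L) = 4.59 mA/V².
Assume saturation: I_D = ½ k_p V_ov² = 0.5 × 4.59 × 1.43² = 4.69 mA, giving V_SD = V_DD − I_D R_D = 3.36 − 4.69 × 1.04 = -1.52 V.
But -1.52 V < V_ov = 1.43 V, so the device is actually in triode.
In triode I_D = k_p[V_ov V_SD − ½ V_SD²] and I_D = (V_DD − V_SD)/R_D. Equating: 2.39 V_SD² − 7.826 V_SD + 3.36 = 0, giving V_SD = 0.508 V (the root below V_ov).
I_D = (3.36 − 0.508) / 1.04 = 2.74 mA.

I_D = 2.74 mA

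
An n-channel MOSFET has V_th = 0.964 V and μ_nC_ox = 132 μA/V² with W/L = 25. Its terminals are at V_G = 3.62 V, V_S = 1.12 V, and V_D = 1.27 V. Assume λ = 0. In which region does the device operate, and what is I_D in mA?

Triode; I_D = 0.723 mA

V_GS = V_G − V_S = 3.62 − 1.12 = 2.5 V; V_DS = V_D − V_S = 1.27 − 1.12 = 0.15 V.
k_n = μ_nC_ox · (W/L) = 3.3 mA/V².
V_ov = V_GS − V_th = 2.5 − 0.964 = 1.54 V.
Since V_DS = 0.15 V < V_ov = 1.54 V, the device is in the triode region.
I_D = k_n [V_ov · V_DS − ½ V_DS²] = 3.3 × [1.54 × 0.15 − 0.5 × 0.15²] = 0.723 mA.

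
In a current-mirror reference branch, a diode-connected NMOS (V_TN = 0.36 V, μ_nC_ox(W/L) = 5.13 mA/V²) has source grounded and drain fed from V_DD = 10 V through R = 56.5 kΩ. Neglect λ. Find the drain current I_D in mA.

With gate tied to drain, V_GS = V_DS ≥ V_GS − V_TN, so the device is in saturation.
KCL at the drain: ½ k_n (V_GS − V_TN)² = (V_DD − V_GS)/R.
Let x = V_GS − 0.36. Then 145 x² + x − 9.64 = 0, giving x = 0.254 V (positive root), so V_GS = 0.614 V.
I_D = (V_DD − V_GS)/R = (10 − 0.614) / 56.5 = 0.166 mA.

I_D = 0.166 mA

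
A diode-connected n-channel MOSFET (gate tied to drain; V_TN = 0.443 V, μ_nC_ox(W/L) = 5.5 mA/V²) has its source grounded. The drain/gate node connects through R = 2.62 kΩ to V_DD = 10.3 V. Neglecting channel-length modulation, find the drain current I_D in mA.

I_D = 3.34 mA

With gate tied to drain, V_GS = V_DS ≥ V_GS − V_TN, so the device is in saturation.
KCL at the drain: ½ k_n (V_GS − V_TN)² = (V_DD − V_GS)/R.
Let x = V_GS − 0.443. Then 7.21 x² + x − 9.857 = 0, giving x = 1.1 V (positive root), so V_GS = 1.55 V.
I_D = (V_DD − V_GS)/R = (10.3 − 1.55) / 2.62 = 3.34 mA.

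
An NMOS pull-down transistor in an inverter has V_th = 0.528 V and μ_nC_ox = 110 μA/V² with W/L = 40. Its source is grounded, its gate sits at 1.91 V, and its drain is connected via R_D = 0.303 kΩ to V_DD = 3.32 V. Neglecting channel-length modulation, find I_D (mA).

V_GS = V_G = 1.91 V, so V_ov = 1.91 − 0.528 = 1.38 V.
k_n = μ_nC_ox · (W/L) = 4.4 mA/V².
Assume saturation: I_D = ½ k_n V_ov² = 0.5 × 4.4 × 1.38² = 4.2 mA, giving V_DS = V_DD − I_D R_D = 3.32 − 4.2 × 0.303 = 2.05 V.
V_DS = 2.05 V ≥ V_ov = 1.38 V, confirming saturation.

I_D = 4.20 mA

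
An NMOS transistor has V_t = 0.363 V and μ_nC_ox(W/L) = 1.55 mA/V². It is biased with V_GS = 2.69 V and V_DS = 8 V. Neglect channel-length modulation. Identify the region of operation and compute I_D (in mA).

V_ov = V_GS − V_t = 2.69 − 0.363 = 2.33 V.
Since V_DS = 8 V ≥ V_ov = 2.33 V, the device is in saturation.
I_D = ½ k_n V_ov² = 0.5 × 1.55 × 2.33² = 4.2 mA.

Saturation; I_D = 4.20 mA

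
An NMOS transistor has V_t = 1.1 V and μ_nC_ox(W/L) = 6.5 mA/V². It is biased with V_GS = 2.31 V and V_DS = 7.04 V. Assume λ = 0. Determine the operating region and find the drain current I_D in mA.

Saturation; I_D = 4.76 mA

V_ov = V_GS − V_t = 2.31 − 1.1 = 1.21 V.
Since V_DS = 7.04 V ≥ V_ov = 1.21 V, the device is in saturation.
I_D = ½ k_n V_ov² = 0.5 × 6.5 × 1.21² = 4.76 mA.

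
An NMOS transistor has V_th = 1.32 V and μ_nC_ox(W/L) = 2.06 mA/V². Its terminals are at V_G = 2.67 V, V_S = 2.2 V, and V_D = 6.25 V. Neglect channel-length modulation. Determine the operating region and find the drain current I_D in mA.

Cutoff; I_D = 0 mA

V_GS = V_G − V_S = 2.67 − 2.2 = 0.47 V; V_DS = V_D − V_S = 6.25 − 2.2 = 4.05 V.
V_GS = 0.47 V < V_th = 1.32 V, so the transistor is in cutoff.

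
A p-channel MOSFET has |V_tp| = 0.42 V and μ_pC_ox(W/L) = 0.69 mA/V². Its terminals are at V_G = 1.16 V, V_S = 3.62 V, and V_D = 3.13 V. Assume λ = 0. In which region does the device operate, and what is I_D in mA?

Triode; I_D = 0.607 mA

V_SG = V_S − V_G = 3.62 − 1.16 = 2.46 V; V_SD = V_S − V_D = 3.62 − 3.13 = 0.49 V.
V_ov = V_SG − |V_tp| = 2.46 − 0.42 = 2.04 V.
Since V_SD = 0.49 V < V_ov = 2.04 V, the device is in the triode region.
I_D = k_p [V_ov · V_SD − ½ V_SD²] = 0.69 × [2.04 × 0.49 − 0.5 × 0.49²] = 0.607 mA.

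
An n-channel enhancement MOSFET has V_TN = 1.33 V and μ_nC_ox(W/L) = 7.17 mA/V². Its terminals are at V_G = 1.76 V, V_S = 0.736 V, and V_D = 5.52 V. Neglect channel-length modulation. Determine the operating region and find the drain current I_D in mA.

V_GS = V_G − V_S = 1.76 − 0.736 = 1.02 V; V_DS = V_D − V_S = 5.52 − 0.736 = 4.78 V.
V_GS = 1.02 V < V_TN = 1.33 V, so the transistor is in cutoff.

Cutoff; I_D = 0 mA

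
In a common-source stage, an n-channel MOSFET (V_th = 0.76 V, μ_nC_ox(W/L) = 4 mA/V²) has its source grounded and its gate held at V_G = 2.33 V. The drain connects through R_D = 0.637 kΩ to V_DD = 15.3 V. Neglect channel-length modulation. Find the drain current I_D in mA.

V_GS = V_G = 2.33 V, so V_ov = 2.33 − 0.76 = 1.57 V.
Assume saturation: I_D = ½ k_n V_ov² = 0.5 × 4 × 1.57² = 4.93 mA, giving V_DS = V_DD − I_D R_D = 15.3 − 4.93 × 0.637 = 12.2 V.
V_DS = 12.2 V ≥ V_ov = 1.57 V, confirming saturation.

I_D = 4.93 mA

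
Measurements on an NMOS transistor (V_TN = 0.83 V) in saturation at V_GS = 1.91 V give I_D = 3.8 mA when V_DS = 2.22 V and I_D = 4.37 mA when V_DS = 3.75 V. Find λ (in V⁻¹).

λ = 0.125 V⁻¹

With V_GS fixed, I_D ∝ (1 + λ V_DS) in saturation, so I_D2/I_D1 = (1 + λ V_DS2)/(1 + λ V_DS1).
4.37/3.8 = 1.15 = (1 + 3.75 λ)/(1 + 2.22 λ).
Solving: λ (I_D1 V_DS2 − I_D2 V_DS1) = I_D2 − I_D1, so λ = (4.37 − 3.8) / (3.8 × 3.75 − 4.37 × 2.22) = 0.57 / 4.55 = 0.125 V⁻¹.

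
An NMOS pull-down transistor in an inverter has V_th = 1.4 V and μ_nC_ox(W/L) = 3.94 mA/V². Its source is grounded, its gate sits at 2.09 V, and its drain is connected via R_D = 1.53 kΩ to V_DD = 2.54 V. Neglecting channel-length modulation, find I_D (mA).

V_GS = V_G = 2.09 V, so V_ov = 2.09 − 1.4 = 0.69 V.
Assume saturation: I_D = ½ k_n V_ov² = 0.5 × 3.94 × 0.69² = 0.938 mA, giving V_DS = V_DD − I_D R_D = 2.54 − 0.938 × 1.53 = 1.1 V.
V_DS = 1.1 V ≥ V_ov = 0.69 V, confirming saturation.

I_D = 0.938 mA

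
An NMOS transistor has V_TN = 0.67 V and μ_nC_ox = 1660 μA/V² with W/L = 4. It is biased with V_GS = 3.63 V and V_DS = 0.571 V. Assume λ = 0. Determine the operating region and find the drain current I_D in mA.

k_n = μ_nC_ox · (W/L) = 6.64 mA/V².
V_ov = V_GS − V_TN = 3.63 − 0.67 = 2.96 V.
Since V_DS = 0.571 V < V_ov = 2.96 V, the device is in the triode region.
I_D = k_n [V_ov · V_DS − ½ V_DS²] = 6.64 × [2.96 × 0.571 − 0.5 × 0.571²] = 10.1 mA.

Triode; I_D = 10.1 mA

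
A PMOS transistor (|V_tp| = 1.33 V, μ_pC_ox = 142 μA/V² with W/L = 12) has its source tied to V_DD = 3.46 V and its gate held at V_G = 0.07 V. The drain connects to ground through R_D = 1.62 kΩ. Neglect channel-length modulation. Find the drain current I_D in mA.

I_D = 1.77 mA

V_SG = V_DD − V_G = 3.46 − 0.07 = 3.39 V, so V_ov = 3.39 − 1.33 = 2.06 V.
k_p = μ_pC_ox · (W/L) = 1.704 mA/V².
Assume saturation: I_D = ½ k_p V_ov² = 0.5 × 1.704 × 2.06² = 3.62 mA, giving V_SD = V_DD − I_D R_D = 3.46 − 3.62 × 1.62 = -2.4 V.
But -2.4 V < V_ov = 2.06 V, so the device is actually in triode.
In triode I_D = k_p[V_ov V_SD − ½ V_SD²] and I_D = (V_DD − V_SD)/R_D. Equating: 1.38 V_SD² − 6.687 V_SD + 3.46 = 0, giving V_SD = 0.589 V (the root below V_ov).
I_D = (3.46 − 0.589) / 1.62 = 1.77 mA.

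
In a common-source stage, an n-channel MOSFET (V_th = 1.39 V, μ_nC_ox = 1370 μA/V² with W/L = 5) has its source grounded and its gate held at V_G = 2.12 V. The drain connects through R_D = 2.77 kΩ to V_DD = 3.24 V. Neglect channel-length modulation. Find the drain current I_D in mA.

I_D = 1.08 mA

V_GS = V_G = 2.12 V, so V_ov = 2.12 − 1.39 = 0.73 V.
k_n = μ_nC_ox · (W/L) = 6.85 mA/V².
Assume saturation: I_D = ½ k_n V_ov² = 0.5 × 6.85 × 0.73² = 1.83 mA, giving V_DS = V_DD − I_D R_D = 3.24 − 1.83 × 2.77 = -1.82 V.
But -1.82 V < V_ov = 0.73 V, so the device is actually in triode.
In triode I_D = k_n[V_ov V_DS − ½ V_DS²] and I_D = (V_DD − V_DS)/R_D. Equating: 9.49 V_DS² − 14.85 V_DS + 3.24 = 0, giving V_DS = 0.262 V (the root below V_ov).
I_D = (3.24 − 0.262) / 2.77 = 1.08 mA.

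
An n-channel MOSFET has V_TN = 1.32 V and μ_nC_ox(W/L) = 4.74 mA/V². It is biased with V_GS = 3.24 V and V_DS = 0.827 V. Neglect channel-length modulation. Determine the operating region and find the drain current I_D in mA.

Triode; I_D = 5.91 mA

V_ov = V_GS − V_TN = 3.24 − 1.32 = 1.92 V.
Since V_DS = 0.827 V < V_ov = 1.92 V, the device is in the triode region.
I_D = k_n [V_ov · V_DS − ½ V_DS²] = 4.74 × [1.92 × 0.827 − 0.5 × 0.827²] = 5.91 mA.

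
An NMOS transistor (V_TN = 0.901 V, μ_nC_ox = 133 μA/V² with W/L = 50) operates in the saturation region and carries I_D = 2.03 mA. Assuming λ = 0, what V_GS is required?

V_GS = 1.68 V

k_n = μ_nC_ox · (W/L) = 6.65 mA/V².
In saturation I_D = ½ k_n (V_GS − V_TN)², so V_GS − V_TN = √(2 I_D / k_n) = √(2 × 2.03 / 6.65) = 0.781 V.
V_GS = 0.901 + 0.781 = 1.68 V.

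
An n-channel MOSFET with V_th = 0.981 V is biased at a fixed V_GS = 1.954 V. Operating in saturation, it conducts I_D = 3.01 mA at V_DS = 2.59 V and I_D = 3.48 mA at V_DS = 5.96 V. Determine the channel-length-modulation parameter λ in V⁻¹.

With V_GS fixed, I_D ∝ (1 + λ V_DS) in saturation, so I_D2/I_D1 = (1 + λ V_DS2)/(1 + λ V_DS1).
3.48/3.01 = 1.156 = (1 + 5.96 λ)/(1 + 2.59 λ).
Solving: λ (I_D1 V_DS2 − I_D2 V_DS1) = I_D2 − I_D1, so λ = (3.48 − 3.01) / (3.01 × 5.96 − 3.48 × 2.59) = 0.47 / 8.93 = 0.0527 V⁻¹.

λ = 0.0527 V⁻¹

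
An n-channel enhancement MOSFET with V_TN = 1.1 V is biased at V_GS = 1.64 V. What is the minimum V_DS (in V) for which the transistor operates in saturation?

V_DS,sat = 0.540 V

The boundary between triode and saturation is V_DS = V_GS − V_TN = V_ov.
V_ov = 1.64 − 1.1 = 0.54 V.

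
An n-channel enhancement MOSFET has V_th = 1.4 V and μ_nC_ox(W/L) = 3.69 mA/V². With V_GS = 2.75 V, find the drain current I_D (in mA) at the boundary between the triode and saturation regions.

I_D = 3.36 mA

At the boundary V_DS = V_ov = V_GS − V_th = 2.75 − 1.4 = 1.35 V.
I_D = ½ k_n V_ov² = 0.5 × 3.69 × 1.35² = 3.36 mA.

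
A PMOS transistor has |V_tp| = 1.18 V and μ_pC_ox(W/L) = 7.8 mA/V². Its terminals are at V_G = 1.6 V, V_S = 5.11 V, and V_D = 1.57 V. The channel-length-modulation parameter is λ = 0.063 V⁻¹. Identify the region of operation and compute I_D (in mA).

V_SG = V_S − V_G = 5.11 − 1.6 = 3.51 V; V_SD = V_S − V_D = 5.11 − 1.57 = 3.54 V.
V_ov = V_SG − |V_tp| = 3.51 − 1.18 = 2.33 V.
Since V_SD = 3.54 V ≥ V_ov = 2.33 V, the device is in saturation.
I_D = ½ k_p V_ov² (1 + λ V_SD) = 0.5 × 7.8 × 2.33² × (1 + 0.063 × 3.54) = 25.9 mA.

Saturation; I_D = 25.9 mA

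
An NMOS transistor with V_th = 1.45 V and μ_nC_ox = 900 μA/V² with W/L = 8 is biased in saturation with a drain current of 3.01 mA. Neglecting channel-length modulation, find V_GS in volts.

k_n = μ_nC_ox · (W/L) = 7.2 mA/V².
In saturation I_D = ½ k_n (V_GS − V_th)², so V_GS − V_th = √(2 I_D / k_n) = √(2 × 3.01 / 7.2) = 0.914 V.
V_GS = 1.45 + 0.914 = 2.36 V.

V_GS = 2.36 V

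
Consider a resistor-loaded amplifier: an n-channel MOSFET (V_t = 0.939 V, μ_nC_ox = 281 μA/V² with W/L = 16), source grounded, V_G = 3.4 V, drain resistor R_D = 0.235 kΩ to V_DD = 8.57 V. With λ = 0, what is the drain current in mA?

I_D = 13.6 mA

V_GS = V_G = 3.4 V, so V_ov = 3.4 − 0.939 = 2.46 V.
k_n = μ_nC_ox · (W/L) = 4.496 mA/V².
Assume saturation: I_D = ½ k_n V_ov² = 0.5 × 4.496 × 2.46² = 13.6 mA, giving V_DS = V_DD − I_D R_D = 8.57 − 13.6 × 0.235 = 5.37 V.
V_DS = 5.37 V ≥ V_ov = 2.46 V, confirming saturation.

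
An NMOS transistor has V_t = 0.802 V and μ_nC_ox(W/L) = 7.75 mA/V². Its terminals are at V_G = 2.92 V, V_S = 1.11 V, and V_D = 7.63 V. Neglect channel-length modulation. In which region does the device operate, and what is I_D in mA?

V_GS = V_G − V_S = 2.92 − 1.11 = 1.81 V; V_DS = V_D − V_S = 7.63 − 1.11 = 6.52 V.
V_ov = V_GS − V_t = 1.81 − 0.802 = 1.01 V.
Since V_DS = 6.52 V ≥ V_ov = 1.01 V, the device is in saturation.
I_D = ½ k_n V_ov² = 0.5 × 7.75 × 1.01² = 3.94 mA.

Saturation; I_D = 3.94 mA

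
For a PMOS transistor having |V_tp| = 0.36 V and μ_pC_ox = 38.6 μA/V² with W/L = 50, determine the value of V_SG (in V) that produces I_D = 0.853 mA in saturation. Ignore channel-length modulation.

V_SG = 1.30 V

k_p = μ_pC_ox · (W/L) = 1.93 mA/V².
In saturation I_D = ½ k_p (V_SG − |V_tp|)², so V_SG − |V_tp| = √(2 I_D / k_p) = √(2 × 0.853 / 1.93) = 0.94 V.
V_SG = 0.36 + 0.94 = 1.3 V.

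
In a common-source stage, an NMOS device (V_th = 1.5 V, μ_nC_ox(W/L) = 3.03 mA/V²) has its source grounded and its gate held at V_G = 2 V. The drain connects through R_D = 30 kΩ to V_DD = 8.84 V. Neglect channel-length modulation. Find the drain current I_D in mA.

V_GS = V_G = 2 V, so V_ov = 2 − 1.5 = 0.5 V.
Assume saturation: I_D = ½ k_n V_ov² = 0.5 × 3.03 × 0.5² = 0.379 mA, giving V_DS = V_DD − I_D R_D = 8.84 − 0.379 × 30 = -2.52 V.
But -2.52 V < V_ov = 0.5 V, so the device is actually in triode.
In triode I_D = k_n[V_ov V_DS − ½ V_DS²] and I_D = (V_DD − V_DS)/R_D. Equating: 45.4 V_DS² − 46.45 V_DS + 8.84 = 0, giving V_DS = 0.253 V (the root below V_ov).
I_D = (8.84 − 0.253) / 30 = 0.286 mA.

I_D = 0.286 mA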